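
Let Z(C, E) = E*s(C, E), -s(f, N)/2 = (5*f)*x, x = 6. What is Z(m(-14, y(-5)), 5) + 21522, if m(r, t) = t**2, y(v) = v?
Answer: 14022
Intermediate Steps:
s(f, N) = -60*f (s(f, N) = -2*5*f*6 = -60*f)
Z(C, E) = -60*C*E (Z(C, E) = E*(-60*C) = -60*C*E)
Z(m(-14, y(-5)), 5) + 21522 = -60*(-5)**2*5 + 21522 = -60*25*5 + 21522 = -7500 + 21522 = 14022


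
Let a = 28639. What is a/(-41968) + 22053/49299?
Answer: -162117919/689660144 ≈ -0.23507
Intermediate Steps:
a/(-41968) + 22053/49299 = 28639/(-41968) + 22053/49299 = 28639*(-1/41968) + 22053*(1/49299) = -28639/41968 + 7351/16433 = -162117919/689660144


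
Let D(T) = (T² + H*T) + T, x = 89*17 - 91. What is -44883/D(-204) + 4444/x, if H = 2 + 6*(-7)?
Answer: 965891/435132 ≈ 2.2198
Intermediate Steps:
x = 1422 (x = 1513 - 91 = 1422)
H = -40 (H = 2 - 42 = -40)
D(T) = T² - 39*T (D(T) = (T² - 40*T) + T = T² - 39*T)
-44883/D(-204) + 4444/x = -44883*(-1/(204*(-39 - 204))) + 4444/1422 = -44883/((-204*(-243))) + 4444*(1/1422) = -44883/49572 + 2222/711 = -44883*1/49572 + 2222/711 = -4987/5508 + 2222/711 = 965891/435132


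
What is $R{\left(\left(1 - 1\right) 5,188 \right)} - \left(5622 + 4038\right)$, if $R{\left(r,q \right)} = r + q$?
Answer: $-9472$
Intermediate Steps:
$R{\left(r,q \right)} = q + r$
$R{\left(\left(1 - 1\right) 5,188 \right)} - \left(5622 + 4038\right) = \left(188 + \left(1 - 1\right) 5\right) - \left(5622 + 4038\right) = \left(188 + 0 \cdot 5\right) - 9660 = \left(188 + 0\right) - 9660 = 188 - 9660 = -9472$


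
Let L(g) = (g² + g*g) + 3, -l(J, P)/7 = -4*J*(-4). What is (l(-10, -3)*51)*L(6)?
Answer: 4284000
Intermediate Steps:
l(J, P) = -112*J (l(J, P) = -7*(-4*J)*(-4) = -112*J)
L(g) = 3 + 2*g² (L(g) = (g² + g²) + 3 = 2*g² + 3 = 3 + 2*g²)
(l(-10, -3)*51)*L(6) = (-112*(-10)*51)*(3 + 2*6²) = (1120*51)*(3 + 2*36) = 57120*(3 + 72) = 57120*75 = 4284000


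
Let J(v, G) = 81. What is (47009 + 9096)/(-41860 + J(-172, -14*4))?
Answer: -56105/41779 ≈ -1.3429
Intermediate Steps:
(47009 + 9096)/(-41860 + J(-172, -14*4)) = (47009 + 9096)/(-41860 + 81) = 56105/(-41779) = 56105*(-1/41779) = -56105/41779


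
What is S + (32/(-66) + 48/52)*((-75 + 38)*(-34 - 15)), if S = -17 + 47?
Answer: 353714/429 ≈ 824.51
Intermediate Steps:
S = 30
S + (32/(-66) + 48/52)*((-75 + 38)*(-34 - 15)) = 30 + (32/(-66) + 48/52)*((-75 + 38)*(-34 - 15)) = 30 + (32*(-1/66) + 48*(1/52))*(-37*(-49)) = 30 + (-16/33 + 12/13)*1813 = 30 + (188/429)*1813 = 30 + 340844/429 = 353714/429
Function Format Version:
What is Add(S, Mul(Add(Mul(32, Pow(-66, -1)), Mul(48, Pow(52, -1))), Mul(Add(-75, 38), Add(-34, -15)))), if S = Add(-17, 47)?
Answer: Rational(353714, 429) ≈ 824.51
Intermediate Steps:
S = 30
Add(S, Mul(Add(Mul(32, Pow(-66, -1)), Mul(48, Pow(52, -1))), Mul(Add(-75, 38), Add(-34, -15)))) = Add(30, Mul(Add(Mul(32, Pow(-66, -1)), Mul(48, Pow(52, -1))), Mul(Add(-75, 38), Add(-34, -15)))) = Add(30, Mul(Add(Mul(32, Rational(-1, 66)), Mul(48, Rational(1, 52))), Mul(-37, -49))) = Add(30, Mul(Add(Rational(-16, 33), Rational(12, 13)), 1813)) = Add(30, Mul(Rational(188, 429), 1813)) = Add(30, Rational(340844, 429)) = Rational(353714, 429)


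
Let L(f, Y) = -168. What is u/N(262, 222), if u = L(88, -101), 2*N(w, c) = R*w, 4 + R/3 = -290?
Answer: 4/2751 ≈ 0.0014540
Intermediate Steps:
R = -882 (R = -12 + 3*(-290) = -12 - 870 = -882)
N(w, c) = -441*w (N(w, c) = (-882*w)/2 = -441*w)
u = -168
u/N(262, 222) = -168/((-441*262)) = -168/(-115542) = -168*(-1/115542) = 4/2751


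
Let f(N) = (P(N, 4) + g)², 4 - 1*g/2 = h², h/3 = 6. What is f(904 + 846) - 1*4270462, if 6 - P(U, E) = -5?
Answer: -3874821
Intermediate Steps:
h = 18 (h = 3*6 = 18)
P(U, E) = 11 (P(U, E) = 6 - 1*(-5) = 6 + 5 = 11)
g = -640 (g = 8 - 2*18² = 8 - 2*324 = 8 - 648 = -640)
f(N) = 395641 (f(N) = (11 - 640)² = (-629)² = 395641)
f(904 + 846) - 1*4270462 = 395641 - 1*4270462 = 395641 - 4270462 = -3874821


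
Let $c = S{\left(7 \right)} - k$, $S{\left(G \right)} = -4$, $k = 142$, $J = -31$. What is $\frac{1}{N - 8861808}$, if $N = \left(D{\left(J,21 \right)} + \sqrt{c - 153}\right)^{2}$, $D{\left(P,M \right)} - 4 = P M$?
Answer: $\frac{i}{2 \left(- 4221749 i + 647 \sqrt{299}\right)} \approx -1.1843 \cdot 10^{-7} + 3.1385 \cdot 10^{-10} i$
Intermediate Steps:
$D{\left(P,M \right)} = 4 + M P$ ($D{\left(P,M \right)} = 4 + P M = 4 + M P$)
$c = -146$ ($c = -4 - 142 = -146$)
$N = \left(-647 + i \sqrt{299}\right)^{2}$ ($N = \left(\left(4 + 21 \left(-31\right)\right) + \sqrt{-146 - 153}\right)^{2} = \left(\left(4 - 651\right) + \sqrt{-299}\right)^{2} = \left(-647 + i \sqrt{299}\right)^{2} \approx 4.1831 \cdot 10^{5} - 22375.0 i$)
$\frac{1}{N - 8861808} = \frac{1}{\left(647 - i \sqrt{299}\right)^{2} - 8861808} = \frac{1}{-8861808 + \left(647 - i \sqrt{299}\right)^{2}}$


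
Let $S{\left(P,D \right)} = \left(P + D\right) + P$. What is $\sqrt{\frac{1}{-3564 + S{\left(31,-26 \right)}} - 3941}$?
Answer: $\frac{i \sqrt{27807698}}{84} \approx 62.777 i$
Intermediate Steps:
$S{\left(P,D \right)} = D + 2 P$ ($S{\left(P,D \right)} = \left(D + P\right) + P = D + 2 P$)
$\sqrt{\frac{1}{-3564 + S{\left(31,-26 \right)}} - 3941} = \sqrt{\frac{1}{-3564 + \left(-26 + 2 \cdot 31\right)} - 3941} = \sqrt{\frac{1}{-3564 + \left(-26 + 62\right)} - 3941} = \sqrt{\frac{1}{-3564 + 36} - 3941} = \sqrt{\frac{1}{-3528} - 3941} = \sqrt{- \frac{1}{3528} - 3941} = \sqrt{- \frac{13903849}{3528}} = \frac{i \sqrt{27807698}}{84}$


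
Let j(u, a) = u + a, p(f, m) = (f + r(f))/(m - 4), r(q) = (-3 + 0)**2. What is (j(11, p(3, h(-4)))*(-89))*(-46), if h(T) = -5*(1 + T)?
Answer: 544502/11 ≈ 49500.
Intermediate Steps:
h(T) = -5 - 5*T
r(q) = 9 (r(q) = (-3)**2 = 9)
p(f, m) = (9 + f)/(-4 + m) (p(f, m) = (f + 9)/(m - 4) = (9 + f)/(-4 + m))
j(u, a) = a + u
(j(11, p(3, h(-4)))*(-89))*(-46) = (((9 + 3)/(-4 + (-5 - 5*(-4))) + 11)*(-89))*(-46) = ((12/(-4 + (-5 + 20)) + 11)*(-89))*(-46) = ((12/(-4 + 15) + 11)*(-89))*(-46) = ((12/11 + 11)*(-89))*(-46) = ((133/11)*(-89))*(-46) = -11837/11*(-46) = 544502/11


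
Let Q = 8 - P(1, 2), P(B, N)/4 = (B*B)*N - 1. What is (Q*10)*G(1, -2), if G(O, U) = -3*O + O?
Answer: -80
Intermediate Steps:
P(B, N) = -4 + 4*N*B² (P(B, N) = 4*((B*B)*N - 1) = 4*(B²*N - 1) = 4*(N*B² - 1) = 4*(-1 + N*B²) = -4 + 4*N*B²)
Q = 4 (Q = 8 - (-4 + 4*2*1²) = 8 - (-4 + 4*2*1) = 8 - (-4 + 8) = 8 - 1*4 = 8 - 4 = 4)
G(O, U) = -2*O
(Q*10)*G(1, -2) = (4*10)*(-2*1) = 40*(-2) = -80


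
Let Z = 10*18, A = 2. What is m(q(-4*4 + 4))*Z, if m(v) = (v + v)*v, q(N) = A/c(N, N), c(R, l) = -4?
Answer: 90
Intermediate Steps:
q(N) = -½ (q(N) = 2/(-4) = 2*(-¼) = -½)
m(v) = 2*v² (m(v) = (2*v)*v = 2*v²)
Z = 180
m(q(-4*4 + 4))*Z = (2*(-½)²)*180 = (2*(¼))*180 = (½)*180 = 90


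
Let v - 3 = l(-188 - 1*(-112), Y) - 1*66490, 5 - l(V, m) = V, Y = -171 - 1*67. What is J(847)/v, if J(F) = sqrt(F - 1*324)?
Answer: -sqrt(523)/66406 ≈ -0.00034438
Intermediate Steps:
J(F) = sqrt(-324 + F) (J(F) = sqrt(F - 324) = sqrt(-324 + F))
Y = -238 (Y = -171 - 67 = -238)
l(V, m) = 5 - V
v = -66406 (v = 3 + ((5 - (-188 - 1*(-112))) - 1*66490) = 3 + ((5 - (-188 + 112)) - 66490) = 3 + ((5 - 1*(-76)) - 66490) = 3 + ((5 + 76) - 66490) = 3 + (81 - 66490) = 3 - 66409 = -66406)
J(847)/v = sqrt(-324 + 847)/(-66406) = sqrt(523)*(-1/66406) = -sqrt(523)/66406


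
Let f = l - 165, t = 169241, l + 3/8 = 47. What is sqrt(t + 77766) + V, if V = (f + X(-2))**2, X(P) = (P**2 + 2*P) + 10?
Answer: 751689/64 + sqrt(247007) ≈ 12242.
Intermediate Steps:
l = 373/8 (l = -3/8 + 47 = 373/8 ≈ 46.625)
X(P) = 10 + P**2 + 2*P
f = -947/8 (f = 373/8 - 165 = -947/8 ≈ -118.38)
V = 751689/64 (V = (-947/8 + (10 + (-2)**2 + 2*(-2)))**2 = (-947/8 + (10 + 4 - 4))**2 = (-947/8 + 10)**2 = (-867/8)**2 = 751689/64 ≈ 11745.)
sqrt(t + 77766) + V = sqrt(169241 + 77766) + 751689/64 = sqrt(247007) + 751689/64 = 751689/64 + sqrt(247007)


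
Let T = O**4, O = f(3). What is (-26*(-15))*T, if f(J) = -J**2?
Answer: 2558790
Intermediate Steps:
O = -9 (O = -1*3**2 = -1*9 = -9)
T = 6561 (T = (-9)**4 = 6561)
(-26*(-15))*T = -26*(-15)*6561 = 390*6561 = 2558790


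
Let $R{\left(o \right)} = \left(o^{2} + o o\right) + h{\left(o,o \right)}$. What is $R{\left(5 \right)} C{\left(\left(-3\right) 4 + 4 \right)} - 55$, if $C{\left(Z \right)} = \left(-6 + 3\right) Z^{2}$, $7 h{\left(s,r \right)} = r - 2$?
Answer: $- \frac{68161}{7} \approx -9737.3$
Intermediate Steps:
$h{\left(s,r \right)} = - \frac{2}{7} + \frac{r}{7}$ ($h{\left(s,r \right)} = \frac{r - 2}{7} = \frac{-2 + r}{7} = - \frac{2}{7} + \frac{r}{7}$)
$C{\left(Z \right)} = - 3 Z^{2}$
$R{\left(o \right)} = - \frac{2}{7} + 2 o^{2} + \frac{o}{7}$ ($R{\left(o \right)} = \left(o^{2} + o o\right) + \left(- \frac{2}{7} + \frac{o}{7}\right) = \left(o^{2} + o^{2}\right) + \left(- \frac{2}{7} + \frac{o}{7}\right) = 2 o^{2} + \left(- \frac{2}{7} + \frac{o}{7}\right) = - \frac{2}{7} + 2 o^{2} + \frac{o}{7}$)
$R{\left(5 \right)} C{\left(\left(-3\right) 4 + 4 \right)} - 55 = \left(- \frac{2}{7} + 2 \cdot 5^{2} + \frac{1}{7} \cdot 5\right) \left(- 3 \left(\left(-3\right) 4 + 4\right)^{2}\right) - 55 = \left(- \frac{2}{7} + 2 \cdot 25 + \frac{5}{7}\right) \left(- 3 \left(-12 + 4\right)^{2}\right) - 55 = \left(- \frac{2}{7} + 50 + \frac{5}{7}\right) \left(- 3 \left(-8\right)^{2}\right) - 55 = \frac{353 \left(\left(-3\right) 64\right)}{7} - 55 = \frac{353}{7} \left(-192\right) - 55 = - \frac{67776}{7} - 55 = - \frac{68161}{7}$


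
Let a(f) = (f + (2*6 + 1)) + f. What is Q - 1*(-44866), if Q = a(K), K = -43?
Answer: 44793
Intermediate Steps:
a(f) = 13 + 2*f (a(f) = (f + (12 + 1)) + f = (f + 13) + f = (13 + f) + f = 13 + 2*f)
Q = -73 (Q = 13 + 2*(-43) = 13 - 86 = -73)
Q - 1*(-44866) = -73 - 1*(-44866) = -73 + 44866 = 44793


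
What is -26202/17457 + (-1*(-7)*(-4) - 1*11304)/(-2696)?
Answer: 963501/356546 ≈ 2.7023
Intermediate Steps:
-26202/17457 + (-1*(-7)*(-4) - 1*11304)/(-2696) = -26202*1/17457 + (7*(-4) - 11304)*(-1/2696) = -794/529 + (-28 - 11304)*(-1/2696) = -794/529 - 11332*(-1/2696) = -794/529 + 2833/674 = 963501/356546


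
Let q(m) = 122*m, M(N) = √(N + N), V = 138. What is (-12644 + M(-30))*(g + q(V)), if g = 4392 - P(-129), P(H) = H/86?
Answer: -268425798 + 42459*I*√15 ≈ -2.6843e+8 + 1.6444e+5*I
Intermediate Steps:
M(N) = √2*√N (M(N) = √(2*N) = √2*√N)
P(H) = H/86 (P(H) = H*(1/86) = H/86)
g = 8787/2 (g = 4392 - (-129)/86 = 4392 - 1*(-3/2) = 4392 + 3/2 = 8787/2 ≈ 4393.5)
(-12644 + M(-30))*(g + q(V)) = (-12644 + √2*√(-30))*(8787/2 + 122*138) = (-12644 + √2*(I*√30))*(8787/2 + 16836) = (-12644 + 2*I*√15)*(42459/2) = -268425798 + 42459*I*√15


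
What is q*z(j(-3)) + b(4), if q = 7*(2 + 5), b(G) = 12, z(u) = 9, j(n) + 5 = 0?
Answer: 453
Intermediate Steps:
j(n) = -5 (j(n) = -5 + 0 = -5)
q = 49 (q = 7*7 = 49)
q*z(j(-3)) + b(4) = 49*9 + 12 = 441 + 12 = 453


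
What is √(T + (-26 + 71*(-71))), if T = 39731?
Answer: 2*√8666 ≈ 186.18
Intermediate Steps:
√(T + (-26 + 71*(-71))) = √(39731 + (-26 + 71*(-71))) = √(39731 + (-26 - 5041)) = √(39731 - 5067) = √34664 = 2*√8666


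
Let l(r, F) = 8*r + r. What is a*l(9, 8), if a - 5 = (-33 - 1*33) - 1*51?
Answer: -9072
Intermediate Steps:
l(r, F) = 9*r
a = -112 (a = 5 + ((-33 - 1*33) - 1*51) = 5 + ((-33 - 33) - 51) = 5 + (-66 - 51) = 5 - 117 = -112)
a*l(9, 8) = -1008*9 = -112*81 = -9072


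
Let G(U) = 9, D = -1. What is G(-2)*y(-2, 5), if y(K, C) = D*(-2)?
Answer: 18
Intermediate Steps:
y(K, C) = 2 (y(K, C) = -1*(-2) = 2)
G(-2)*y(-2, 5) = 9*2 = 18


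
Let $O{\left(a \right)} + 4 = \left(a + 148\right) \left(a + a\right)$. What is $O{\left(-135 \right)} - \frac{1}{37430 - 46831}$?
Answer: $- \frac{33035113}{9401} \approx -3514.0$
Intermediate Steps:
$O{\left(a \right)} = -4 + 2 a \left(148 + a\right)$ ($O{\left(a \right)} = -4 + \left(a + 148\right) \left(a + a\right) = -4 + \left(148 + a\right) 2 a = -4 + 2 a \left(148 + a\right)$)
$O{\left(-135 \right)} - \frac{1}{37430 - 46831} = \left(-4 + 2 \left(-135\right)^{2} + 296 \left(-135\right)\right) - \frac{1}{37430 - 46831} = \left(-4 + 2 \cdot 18225 - 39960\right) - \frac{1}{-9401} = \left(-4 + 36450 - 39960\right) - - \frac{1}{9401} = -3514 + \frac{1}{9401} = - \frac{33035113}{9401}$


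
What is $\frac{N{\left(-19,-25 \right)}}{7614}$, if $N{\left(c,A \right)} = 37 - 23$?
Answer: $\frac{7}{3807} \approx 0.0018387$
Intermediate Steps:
$N{\left(c,A \right)} = 14$
$\frac{N{\left(-19,-25 \right)}}{7614} = \frac{14}{7614} = 14 \cdot \frac{1}{7614} = \frac{7}{3807}$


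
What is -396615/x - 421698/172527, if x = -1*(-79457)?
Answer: -33977884697/4569492613 ≈ -7.4358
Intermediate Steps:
x = 79457
-396615/x - 421698/172527 = -396615/79457 - 421698/172527 = -396615*1/79457 - 421698*1/172527 = -396615/79457 - 140566/57509 = -33977884697/4569492613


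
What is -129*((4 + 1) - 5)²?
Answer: 0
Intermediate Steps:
-129*((4 + 1) - 5)² = -129*(5 - 5)² = -129*0² = -129*0 = 0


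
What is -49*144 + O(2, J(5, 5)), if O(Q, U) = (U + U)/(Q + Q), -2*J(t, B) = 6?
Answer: -14115/2 ≈ -7057.5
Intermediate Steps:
J(t, B) = -3 (J(t, B) = -½*6 = -3)
O(Q, U) = U/Q (O(Q, U) = (2*U)/((2*Q)) = (2*U)*(1/(2*Q)) = U/Q)
-49*144 + O(2, J(5, 5)) = -49*144 - 3/2 = -7056 - 3*½ = -7056 - 3/2 = -14115/2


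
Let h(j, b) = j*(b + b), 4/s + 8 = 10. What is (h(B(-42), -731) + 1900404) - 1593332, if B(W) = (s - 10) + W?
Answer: 380172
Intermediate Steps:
s = 2 (s = 4/(-8 + 10) = 4/2 = 4*(½) = 2)
B(W) = -8 + W (B(W) = (2 - 10) + W = -8 + W)
h(j, b) = 2*b*j (h(j, b) = j*(2*b) = 2*b*j)
(h(B(-42), -731) + 1900404) - 1593332 = (2*(-731)*(-8 - 42) + 1900404) - 1593332 = (2*(-731)*(-50) + 1900404) - 1593332 = (73100 + 1900404) - 1593332 = 1973504 - 1593332 = 380172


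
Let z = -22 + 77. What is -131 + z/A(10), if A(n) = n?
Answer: -251/2 ≈ -125.50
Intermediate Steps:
z = 55
-131 + z/A(10) = -131 + 55/10 = -131 + (⅒)*55 = -131 + 11/2 = -251/2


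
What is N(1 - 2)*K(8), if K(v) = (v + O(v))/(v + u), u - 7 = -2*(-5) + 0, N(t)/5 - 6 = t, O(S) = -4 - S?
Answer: -4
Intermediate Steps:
N(t) = 30 + 5*t
u = 17 (u = 7 + (-2*(-5) + 0) = 7 + (10 + 0) = 7 + 10 = 17)
K(v) = -4/(17 + v) (K(v) = (v + (-4 - v))/(v + 17) = -4/(17 + v))
N(1 - 2)*K(8) = (30 + 5*(1 - 2))*(-4/(17 + 8)) = (30 + 5*(-1))*(-4/25) = (30 - 5)*(-4*1/25) = 25*(-4/25) = -4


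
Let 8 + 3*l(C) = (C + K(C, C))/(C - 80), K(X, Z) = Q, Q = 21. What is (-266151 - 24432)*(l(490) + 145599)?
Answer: -17346255420861/410 ≈ -4.2308e+10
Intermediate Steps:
K(X, Z) = 21
l(C) = -8/3 + (21 + C)/(3*(-80 + C)) (l(C) = -8/3 + ((C + 21)/(C - 80))/3 = -8/3 + ((21 + C)/(-80 + C))/3 = -8/3 + (21 + C)/(3*(-80 + C)))
(-266151 - 24432)*(l(490) + 145599) = (-266151 - 24432)*((661 - 7*490)/(3*(-80 + 490)) + 145599) = -290583*((⅓)*(661 - 3430)/410 + 145599) = -290583*((⅓)*(1/410)*(-2769) + 145599) = -290583*(-923/410 + 145599) = -290583*59694667/410 = -17346255420861/410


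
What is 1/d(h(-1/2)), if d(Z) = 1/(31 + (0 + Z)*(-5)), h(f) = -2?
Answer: 41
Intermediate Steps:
d(Z) = 1/(31 - 5*Z) (d(Z) = 1/(31 + Z*(-5)) = 1/(31 - 5*Z))
1/d(h(-1/2)) = 1/(-1/(-31 + 5*(-2))) = 1/(-1/(-31 - 10)) = 1/(-1/(-41)) = 1/(-1*(-1/41)) = 1/(1/41) = 41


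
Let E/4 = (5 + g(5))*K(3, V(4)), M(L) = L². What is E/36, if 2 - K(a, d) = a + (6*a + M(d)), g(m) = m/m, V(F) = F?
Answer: -70/3 ≈ -23.333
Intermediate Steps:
g(m) = 1
K(a, d) = 2 - d² - 7*a (K(a, d) = 2 - (a + (6*a + d²)) = 2 - (a + (d² + 6*a)) = 2 - (d² + 7*a) = 2 + (-d² - 7*a) = 2 - d² - 7*a)
E = -840 (E = 4*((5 + 1)*(2 - 1*4² - 7*3)) = 4*(6*(2 - 1*16 - 21)) = 4*(6*(2 - 16 - 21)) = 4*(6*(-35)) = 4*(-210) = -840)
E/36 = -840/36 = -840*1/36 = -70/3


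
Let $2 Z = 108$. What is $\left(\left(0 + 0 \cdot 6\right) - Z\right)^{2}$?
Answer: $2916$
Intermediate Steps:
$Z = 54$ ($Z = \frac{1}{2} \cdot 108 = 54$)
$\left(\left(0 + 0 \cdot 6\right) - Z\right)^{2} = \left(\left(0 + 0 \cdot 6\right) - 54\right)^{2} = \left(\left(0 + 0\right) - 54\right)^{2} = \left(0 - 54\right)^{2} = \left(-54\right)^{2} = 2916$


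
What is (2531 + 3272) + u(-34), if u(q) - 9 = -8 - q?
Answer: 5838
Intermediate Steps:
u(q) = 1 - q (u(q) = 9 + (-8 - q) = 1 - q)
(2531 + 3272) + u(-34) = (2531 + 3272) + (1 - 1*(-34)) = 5803 + (1 + 34) = 5803 + 35 = 5838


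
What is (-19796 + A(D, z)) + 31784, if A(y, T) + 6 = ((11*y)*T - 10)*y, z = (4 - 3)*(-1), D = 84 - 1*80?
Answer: 11766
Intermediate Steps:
D = 4 (D = 84 - 80 = 4)
z = -1 (z = 1*(-1) = -1)
A(y, T) = -6 + y*(-10 + 11*T*y) (A(y, T) = -6 + ((11*y)*T - 10)*y = -6 + (11*T*y - 10)*y = -6 + (-10 + 11*T*y)*y = -6 + y*(-10 + 11*T*y))
(-19796 + A(D, z)) + 31784 = (-19796 + (-6 - 10*4 + 11*(-1)*4²)) + 31784 = (-19796 + (-6 - 40 + 11*(-1)*16)) + 31784 = (-19796 + (-6 - 40 - 176)) + 31784 = (-19796 - 222) + 31784 = -20018 + 31784 = 11766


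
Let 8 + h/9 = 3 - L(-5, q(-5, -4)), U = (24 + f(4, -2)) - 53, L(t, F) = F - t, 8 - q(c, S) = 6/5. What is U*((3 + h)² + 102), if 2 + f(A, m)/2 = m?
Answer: -20410347/25 ≈ -8.1641e+5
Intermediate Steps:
f(A, m) = -4 + 2*m
q(c, S) = 34/5 (q(c, S) = 8 - 6/5 = 34/5)
U = -37 (U = (24 + (-4 + 2*(-2))) - 53 = (24 + (-4 - 4)) - 53 = (24 - 8) - 53 = 16 - 53 = -37)
h = -756/5 (h = -72 + 9*(3 - (34/5 - 1*(-5))) = -72 + 9*(3 - (34/5 + 5)) = -72 + 9*(3 - 1*59/5) = -72 + 9*(3 - 59/5) = -72 + 9*(-44/5) = -72 - 396/5 = -756/5 ≈ -151.20)
U*((3 + h)² + 102) = -37*((3 - 756/5)² + 102) = -37*((-741/5)² + 102) = -37*(549081/25 + 102) = -37*551631/25 = -20410347/25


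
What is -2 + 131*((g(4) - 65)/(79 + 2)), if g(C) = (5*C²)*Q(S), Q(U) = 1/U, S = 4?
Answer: -673/9 ≈ -74.778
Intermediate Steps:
g(C) = 5*C²/4 (g(C) = (5*C²)/4 = (5*C²)*(¼) = 5*C²/4)
-2 + 131*((g(4) - 65)/(79 + 2)) = -2 + 131*(((5/4)*4² - 65)/(79 + 2)) = -2 + 131*(((5/4)*16 - 65)/81) = -2 + 131*((20 - 65)*(1/81)) = -2 + 131*(-45*1/81) = -2 + 131*(-5/9) = -2 - 655/9 = -673/9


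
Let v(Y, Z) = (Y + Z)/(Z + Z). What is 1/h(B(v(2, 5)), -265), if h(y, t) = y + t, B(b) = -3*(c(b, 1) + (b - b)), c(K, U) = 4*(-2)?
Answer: -1/241 ≈ -0.0041494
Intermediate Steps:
v(Y, Z) = (Y + Z)/(2*Z) (v(Y, Z) = (Y + Z)/((2*Z)) = (Y + Z)*(1/(2*Z)) = (Y + Z)/(2*Z))
c(K, U) = -8
B(b) = 24 (B(b) = -3*(-8 + (b - b)) = -3*(-8 + 0) = -3*(-8) = 24)
h(y, t) = t + y
1/h(B(v(2, 5)), -265) = 1/(-265 + 24) = 1/(-241) = -1/241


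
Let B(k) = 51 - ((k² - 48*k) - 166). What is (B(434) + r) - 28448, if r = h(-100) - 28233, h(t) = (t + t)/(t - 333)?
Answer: -96986604/433 ≈ -2.2399e+5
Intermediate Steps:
h(t) = 2*t/(-333 + t) (h(t) = (2*t)/(-333 + t) = 2*t/(-333 + t))
B(k) = 217 - k² + 48*k (B(k) = 51 - (-166 + k² - 48*k) = 51 + (166 - k² + 48*k) = 217 - k² + 48*k)
r = -12224689/433 (r = 2*(-100)/(-333 - 100) - 28233 = 2*(-100)/(-433) - 28233 = 2*(-100)*(-1/433) - 28233 = 200/433 - 28233 = -12224689/433 ≈ -28233.)
(B(434) + r) - 28448 = ((217 - 1*434² + 48*434) - 12224689/433) - 28448 = ((217 - 1*188356 + 20832) - 12224689/433) - 28448 = ((217 - 188356 + 20832) - 12224689/433) - 28448 = (-167307 - 12224689/433) - 28448 = -84668620/433 - 28448 = -96986604/433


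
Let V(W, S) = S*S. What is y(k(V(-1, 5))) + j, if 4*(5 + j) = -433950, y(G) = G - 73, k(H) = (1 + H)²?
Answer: -215779/2 ≈ -1.0789e+5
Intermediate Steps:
V(W, S) = S²
y(G) = -73 + G
j = -216985/2 (j = -5 + (¼)*(-433950) = -5 - 216975/2 = -216985/2 ≈ -1.0849e+5)
y(k(V(-1, 5))) + j = (-73 + (1 + 5²)²) - 216985/2 = (-73 + (1 + 25)²) - 216985/2 = (-73 + 26²) - 216985/2 = (-73 + 676) - 216985/2 = 603 - 216985/2 = -215779/2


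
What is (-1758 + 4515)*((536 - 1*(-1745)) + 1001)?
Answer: 9048474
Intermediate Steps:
(-1758 + 4515)*((536 - 1*(-1745)) + 1001) = 2757*((536 + 1745) + 1001) = 2757*(2281 + 1001) = 2757*3282 = 9048474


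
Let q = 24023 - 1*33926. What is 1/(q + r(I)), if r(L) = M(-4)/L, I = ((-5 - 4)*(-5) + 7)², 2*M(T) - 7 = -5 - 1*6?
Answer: -1352/13388857 ≈ -0.00010098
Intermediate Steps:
M(T) = -2 (M(T) = 7/2 + (-5 - 1*6)/2 = 7/2 + (-5 - 6)/2 = 7/2 + (½)*(-11) = 7/2 - 11/2 = -2)
I = 2704 (I = (-9*(-5) + 7)² = (45 + 7)² = 52² = 2704)
q = -9903 (q = 24023 - 33926 = -9903)
r(L) = -2/L
1/(q + r(I)) = 1/(-9903 - 2/2704) = 1/(-9903 - 2*1/2704) = 1/(-9903 - 1/1352) = 1/(-13388857/1352) = -1352/13388857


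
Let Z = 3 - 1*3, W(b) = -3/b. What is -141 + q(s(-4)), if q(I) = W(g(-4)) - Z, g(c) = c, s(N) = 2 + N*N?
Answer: -561/4 ≈ -140.25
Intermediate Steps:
s(N) = 2 + N²
Z = 0 (Z = 3 - 3 = 0)
q(I) = ¾ (q(I) = -3/(-4) - 1*0 = -3*(-¼) + 0 = ¾ + 0 = ¾)
-141 + q(s(-4)) = -141 + ¾ = -561/4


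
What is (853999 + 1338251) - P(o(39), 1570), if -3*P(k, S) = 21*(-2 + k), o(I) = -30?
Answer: 2192026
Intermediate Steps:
P(k, S) = 14 - 7*k (P(k, S) = -7*(-2 + k) = -(-42 + 21*k)/3 = 14 - 7*k)
(853999 + 1338251) - P(o(39), 1570) = (853999 + 1338251) - (14 - 7*(-30)) = 2192250 - (14 + 210) = 2192250 - 1*224 = 2192250 - 224 = 2192026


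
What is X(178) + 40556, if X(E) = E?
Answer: 40734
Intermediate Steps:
X(178) + 40556 = 178 + 40556 = 40734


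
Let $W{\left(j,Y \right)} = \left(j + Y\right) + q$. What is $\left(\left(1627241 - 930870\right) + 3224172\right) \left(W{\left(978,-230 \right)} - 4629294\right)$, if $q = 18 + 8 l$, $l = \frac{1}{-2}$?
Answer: $-18146358732876$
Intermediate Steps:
$l = - \frac{1}{2} \approx -0.5$
$q = 14$ ($q = 18 + 8 \left(- \frac{1}{2}\right) = 18 - 4 = 14$)
$W{\left(j,Y \right)} = 14 + Y + j$ ($W{\left(j,Y \right)} = \left(j + Y\right) + 14 = \left(Y + j\right) + 14 = 14 + Y + j$)
$\left(\left(1627241 - 930870\right) + 3224172\right) \left(W{\left(978,-230 \right)} - 4629294\right) = \left(\left(1627241 - 930870\right) + 3224172\right) \left(\left(14 - 230 + 978\right) - 4629294\right) = \left(696371 + 3224172\right) \left(762 - 4629294\right) = 3920543 \left(-4628532\right) = -18146358732876$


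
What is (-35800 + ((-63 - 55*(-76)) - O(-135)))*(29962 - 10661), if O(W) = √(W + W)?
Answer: -611513583 - 57903*I*√30 ≈ -6.1151e+8 - 3.1715e+5*I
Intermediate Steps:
O(W) = √2*√W (O(W) = √(2*W) = √2*√W)
(-35800 + ((-63 - 55*(-76)) - O(-135)))*(29962 - 10661) = (-35800 + ((-63 - 55*(-76)) - √2*√(-135)))*(29962 - 10661) = (-35800 + ((-63 + 4180) - √2*3*I*√15))*19301 = (-35800 + (4117 - 3*I*√30))*19301 = (-31683 - 3*I*√30)*19301 = -611513583 - 57903*I*√30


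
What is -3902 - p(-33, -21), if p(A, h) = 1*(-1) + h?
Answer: -3880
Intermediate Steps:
p(A, h) = -1 + h
-3902 - p(-33, -21) = -3902 - (-1 - 21) = -3902 - 1*(-22) = -3902 + 22 = -3880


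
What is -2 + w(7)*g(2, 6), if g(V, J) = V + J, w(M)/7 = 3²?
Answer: 502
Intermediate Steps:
w(M) = 63 (w(M) = 7*3² = 7*9 = 63)
g(V, J) = J + V
-2 + w(7)*g(2, 6) = -2 + 63*(6 + 2) = -2 + 63*8 = -2 + 504 = 502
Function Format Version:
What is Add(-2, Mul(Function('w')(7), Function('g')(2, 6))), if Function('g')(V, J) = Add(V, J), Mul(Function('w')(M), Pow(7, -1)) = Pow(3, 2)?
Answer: 502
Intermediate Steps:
Function('w')(M) = 63 (Function('w')(M) = Mul(7, Pow(3, 2)) = Mul(7, 9) = 63)
Function('g')(V, J) = Add(J, V)
Add(-2, Mul(Function('w')(7), Function('g')(2, 6))) = Add(-2, Mul(63, Add(6, 2))) = Add(-2, Mul(63, 8)) = Add(-2, 504) = 502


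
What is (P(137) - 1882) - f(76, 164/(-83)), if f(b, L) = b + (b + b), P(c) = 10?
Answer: -2100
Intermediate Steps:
f(b, L) = 3*b (f(b, L) = b + 2*b = 3*b)
(P(137) - 1882) - f(76, 164/(-83)) = (10 - 1882) - 3*76 = -1872 - 1*228 = -1872 - 228 = -2100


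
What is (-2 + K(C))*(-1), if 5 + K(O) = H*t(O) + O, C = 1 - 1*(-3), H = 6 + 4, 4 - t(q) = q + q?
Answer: 43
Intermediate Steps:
t(q) = 4 - 2*q (t(q) = 4 - (q + q) = 4 - 2*q)
H = 10
C = 4 (C = 1 + 3 = 4)
K(O) = 35 - 19*O (K(O) = -5 + (10*(4 - 2*O) + O) = -5 + ((40 - 20*O) + O) = -5 + (40 - 19*O) = 35 - 19*O)
(-2 + K(C))*(-1) = (-2 + (35 - 19*4))*(-1) = (-2 + (35 - 76))*(-1) = (-2 - 41)*(-1) = -43*(-1) = 43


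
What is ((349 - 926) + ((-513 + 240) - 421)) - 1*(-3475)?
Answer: 2204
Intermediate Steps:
((349 - 926) + ((-513 + 240) - 421)) - 1*(-3475) = (-577 + (-273 - 421)) + 3475 = (-577 - 694) + 3475 = -1271 + 3475 = 2204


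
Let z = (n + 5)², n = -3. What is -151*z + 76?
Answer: -528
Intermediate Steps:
z = 4 (z = (-3 + 5)² = 2² = 4)
-151*z + 76 = -151*4 + 76 = -604 + 76 = -528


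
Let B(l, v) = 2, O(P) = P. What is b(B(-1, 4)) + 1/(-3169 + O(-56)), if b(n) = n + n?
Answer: 12899/3225 ≈ 3.9997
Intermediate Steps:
b(n) = 2*n
b(B(-1, 4)) + 1/(-3169 + O(-56)) = 2*2 + 1/(-3169 - 56) = 4 + 1/(-3225) = 4 - 1/3225 = 12899/3225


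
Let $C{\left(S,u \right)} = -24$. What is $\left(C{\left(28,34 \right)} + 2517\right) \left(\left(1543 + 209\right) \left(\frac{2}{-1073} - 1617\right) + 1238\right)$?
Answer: $- \frac{7574898136266}{1073} \approx -7.0596 \cdot 10^{9}$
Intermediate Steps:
$\left(C{\left(28,34 \right)} + 2517\right) \left(\left(1543 + 209\right) \left(\frac{2}{-1073} - 1617\right) + 1238\right) = \left(-24 + 2517\right) \left(\left(1543 + 209\right) \left(\frac{2}{-1073} - 1617\right) + 1238\right) = 2493 \left(1752 \left(2 \left(- \frac{1}{1073}\right) - 1617\right) + 1238\right) = 2493 \left(1752 \left(- \frac{2}{1073} - 1617\right) + 1238\right) = 2493 \left(1752 \left(- \frac{1735043}{1073}\right) + 1238\right) = 2493 \left(- \frac{3039795336}{1073} + 1238\right) = 2493 \left(- \frac{3038466962}{1073}\right) = - \frac{7574898136266}{1073}$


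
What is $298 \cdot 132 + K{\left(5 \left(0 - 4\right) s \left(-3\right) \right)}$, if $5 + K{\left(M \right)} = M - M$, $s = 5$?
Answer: $39331$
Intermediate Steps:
$K{\left(M \right)} = -5$ ($K{\left(M \right)} = -5 + \left(M - M\right) = -5 + 0 = -5$)
$298 \cdot 132 + K{\left(5 \left(0 - 4\right) s \left(-3\right) \right)} = 298 \cdot 132 - 5 = 39336 - 5 = 39331$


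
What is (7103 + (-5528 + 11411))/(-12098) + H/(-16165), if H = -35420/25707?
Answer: -49054102297/45703346529 ≈ -1.0733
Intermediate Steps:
H = -3220/2337 (H = -35420*1/25707 = -3220/2337 ≈ -1.3778)
(7103 + (-5528 + 11411))/(-12098) + H/(-16165) = (7103 + (-5528 + 11411))/(-12098) - 3220/2337/(-16165) = (7103 + 5883)*(-1/12098) - 3220/2337*(-1/16165) = 12986*(-1/12098) + 644/7555521 = -6493/6049 + 644/7555521 = -49054102297/45703346529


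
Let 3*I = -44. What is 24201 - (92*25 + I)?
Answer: 65747/3 ≈ 21916.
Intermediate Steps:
I = -44/3 (I = (1/3)*(-44) = -44/3 ≈ -14.667)
24201 - (92*25 + I) = 24201 - (92*25 - 44/3) = 24201 - (2300 - 44/3) = 24201 - 1*6856/3 = 24201 - 6856/3 = 65747/3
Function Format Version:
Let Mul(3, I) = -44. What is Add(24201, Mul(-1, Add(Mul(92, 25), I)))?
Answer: Rational(65747, 3) ≈ 21916.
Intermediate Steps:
I = Rational(-44, 3) (I = Mul(Rational(1, 3), -44) = Rational(-44, 3) ≈ -14.667)
Add(24201, Mul(-1, Add(Mul(92, 25), I))) = Add(24201, Mul(-1, Add(Mul(92, 25), Rational(-44, 3)))) = Add(24201, Mul(-1, Add(2300, Rational(-44, 3)))) = Add(24201, Mul(-1, Rational(6856, 3))) = Add(24201, Rational(-6856, 3)) = Rational(65747, 3)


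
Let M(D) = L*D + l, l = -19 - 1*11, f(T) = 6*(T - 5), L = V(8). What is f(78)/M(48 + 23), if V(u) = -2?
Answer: -219/86 ≈ -2.5465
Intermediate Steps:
L = -2
f(T) = -30 + 6*T (f(T) = 6*(-5 + T) = -30 + 6*T)
l = -30 (l = -19 - 11 = -30)
M(D) = -30 - 2*D (M(D) = -2*D - 30 = -30 - 2*D)
f(78)/M(48 + 23) = (-30 + 6*78)/(-30 - 2*(48 + 23)) = (-30 + 468)/(-30 - 2*71) = 438/(-30 - 142) = 438/(-172) = 438*(-1/172) = -219/86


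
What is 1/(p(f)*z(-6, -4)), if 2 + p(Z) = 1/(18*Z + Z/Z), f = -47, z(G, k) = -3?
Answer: 845/5073 ≈ 0.16657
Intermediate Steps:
p(Z) = -2 + 1/(1 + 18*Z) (p(Z) = -2 + 1/(18*Z + Z/Z) = -2 + 1/(18*Z + 1) = -2 + 1/(1 + 18*Z))
1/(p(f)*z(-6, -4)) = 1/(((-1 - 36*(-47))/(1 + 18*(-47)))*(-3)) = 1/(((-1 + 1692)/(1 - 846))*(-3)) = 1/((1691/(-845))*(-3)) = 1/(-1/845*1691*(-3)) = 1/(-1691/845*(-3)) = 1/(5073/845) = 845/5073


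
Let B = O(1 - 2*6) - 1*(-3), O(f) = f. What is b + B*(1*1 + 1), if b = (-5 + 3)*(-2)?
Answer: -12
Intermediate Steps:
b = 4 (b = -2*(-2) = 4)
B = -8 (B = (1 - 2*6) - 1*(-3) = (1 - 12) + 3 = -11 + 3 = -8)
b + B*(1*1 + 1) = 4 - 8*(1*1 + 1) = 4 - 8*(1 + 1) = 4 - 8*2 = 4 - 16 = -12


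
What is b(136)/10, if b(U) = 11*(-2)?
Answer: -11/5 ≈ -2.2000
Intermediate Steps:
b(U) = -22
b(136)/10 = -22/10 = -22*1/10 = -11/5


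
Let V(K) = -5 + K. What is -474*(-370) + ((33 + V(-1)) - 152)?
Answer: 175255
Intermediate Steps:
-474*(-370) + ((33 + V(-1)) - 152) = -474*(-370) + ((33 + (-5 - 1)) - 152) = 175380 + ((33 - 6) - 152) = 175380 + (27 - 152) = 175380 - 125 = 175255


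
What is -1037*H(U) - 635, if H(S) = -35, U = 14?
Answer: 35660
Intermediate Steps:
-1037*H(U) - 635 = -1037*(-35) - 635 = 36295 - 635 = 35660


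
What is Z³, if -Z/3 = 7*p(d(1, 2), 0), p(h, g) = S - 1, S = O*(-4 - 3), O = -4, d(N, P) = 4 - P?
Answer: -182284263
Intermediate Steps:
S = 28 (S = -4*(-4 - 3) = -4*(-7) = 28)
p(h, g) = 27 (p(h, g) = 28 - 1 = 27)
Z = -567 (Z = -21*27 = -3*189 = -567)
Z³ = (-567)³ = -182284263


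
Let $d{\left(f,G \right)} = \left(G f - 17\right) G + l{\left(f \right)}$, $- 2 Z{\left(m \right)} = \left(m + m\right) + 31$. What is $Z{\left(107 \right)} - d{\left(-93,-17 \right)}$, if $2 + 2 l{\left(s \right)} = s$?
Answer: $26513$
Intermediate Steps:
$l{\left(s \right)} = -1 + \frac{s}{2}$
$Z{\left(m \right)} = - \frac{31}{2} - m$ ($Z{\left(m \right)} = - \frac{\left(m + m\right) + 31}{2} = - \frac{2 m + 31}{2} = - \frac{31 + 2 m}{2} = - \frac{31}{2} - m$)
$d{\left(f,G \right)} = -1 + \frac{f}{2} + G \left(-17 + G f\right)$ ($d{\left(f,G \right)} = \left(G f - 17\right) G + \left(-1 + \frac{f}{2}\right) = \left(-17 + G f\right) G + \left(-1 + \frac{f}{2}\right) = G \left(-17 + G f\right) + \left(-1 + \frac{f}{2}\right) = -1 + \frac{f}{2} + G \left(-17 + G f\right)$)
$Z{\left(107 \right)} - d{\left(-93,-17 \right)} = \left(- \frac{31}{2} - 107\right) - \left(-1 + \frac{1}{2} \left(-93\right) - -289 - 93 \left(-17\right)^{2}\right) = \left(- \frac{31}{2} - 107\right) - \left(-1 - \frac{93}{2} + 289 - 26877\right) = - \frac{245}{2} - \left(-1 - \frac{93}{2} + 289 - 26877\right) = - \frac{245}{2} - - \frac{53271}{2} = - \frac{245}{2} + \frac{53271}{2} = 26513$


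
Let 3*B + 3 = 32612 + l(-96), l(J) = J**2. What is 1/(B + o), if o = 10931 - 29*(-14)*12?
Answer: 3/89234 ≈ 3.3619e-5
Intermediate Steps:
B = 41825/3 (B = -1 + (32612 + (-96)**2)/3 = -1 + (32612 + 9216)/3 = -1 + (1/3)*41828 = -1 + 41828/3 = 41825/3 ≈ 13942.)
o = 15803 (o = 10931 - (-406)*12 = 10931 - 1*(-4872) = 10931 + 4872 = 15803)
1/(B + o) = 1/(41825/3 + 15803) = 1/(89234/3) = 3/89234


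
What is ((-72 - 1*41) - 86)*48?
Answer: -9552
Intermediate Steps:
((-72 - 1*41) - 86)*48 = ((-72 - 41) - 86)*48 = (-113 - 86)*48 = -199*48 = -9552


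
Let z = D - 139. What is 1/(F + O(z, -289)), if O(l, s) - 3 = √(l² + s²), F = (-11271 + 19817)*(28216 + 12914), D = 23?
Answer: 351496983/123550129058005312 - √96977/123550129058005312 ≈ 2.8450e-9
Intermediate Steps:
F = 351496980 (F = 8546*41130 = 351496980)
z = -116 (z = 23 - 139 = -116)
O(l, s) = 3 + √(l² + s²)
1/(F + O(z, -289)) = 1/(351496980 + (3 + √((-116)² + (-289)²))) = 1/(351496980 + (3 + √(13456 + 83521))) = 1/(351496980 + (3 + √96977)) = 1/(351496983 + √96977)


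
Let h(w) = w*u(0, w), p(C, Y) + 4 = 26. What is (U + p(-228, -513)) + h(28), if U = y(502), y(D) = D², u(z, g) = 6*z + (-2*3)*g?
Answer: 247322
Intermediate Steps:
u(z, g) = -6*g + 6*z (u(z, g) = 6*z - 6*g = -6*g + 6*z)
p(C, Y) = 22 (p(C, Y) = -4 + 26 = 22)
h(w) = -6*w² (h(w) = w*(-6*w + 6*0) = w*(-6*w + 0) = w*(-6*w) = -6*w²)
U = 252004 (U = 502² = 252004)
(U + p(-228, -513)) + h(28) = (252004 + 22) - 6*28² = 252026 - 6*784 = 252026 - 4704 = 247322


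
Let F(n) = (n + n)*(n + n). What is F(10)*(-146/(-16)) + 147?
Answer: 3797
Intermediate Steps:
F(n) = 4*n² (F(n) = (2*n)*(2*n) = 4*n²)
F(10)*(-146/(-16)) + 147 = (4*10²)*(-146/(-16)) + 147 = (4*100)*(-146*(-1/16)) + 147 = 400*(73/8) + 147 = 3650 + 147 = 3797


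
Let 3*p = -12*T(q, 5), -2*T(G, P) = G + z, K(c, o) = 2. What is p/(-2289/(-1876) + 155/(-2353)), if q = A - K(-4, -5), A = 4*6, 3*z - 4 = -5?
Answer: 81978520/2183673 ≈ 37.542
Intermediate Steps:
z = -⅓ (z = 4/3 + (⅓)*(-5) = 4/3 - 5/3 = -⅓ ≈ -0.33333)
A = 24
q = 22 (q = 24 - 1*2 = 24 - 2 = 22)
T(G, P) = ⅙ - G/2 (T(G, P) = -(G - ⅓)/2 = -(-⅓ + G)/2 = ⅙ - G/2)
p = 130/3 (p = (-12*(⅙ - ½*22))/3 = (-12*(⅙ - 11))/3 = (-12*(-65/6))/3 = (⅓)*130 = 130/3 ≈ 43.333)
p/(-2289/(-1876) + 155/(-2353)) = 130/(3*(-2289/(-1876) + 155/(-2353))) = 130/(3*(-2289*(-1/1876) + 155*(-1/2353))) = 130/(3*(327/268 - 155/2353)) = 130/(3*(727891/630604)) = (130/3)*(630604/727891) = 81978520/2183673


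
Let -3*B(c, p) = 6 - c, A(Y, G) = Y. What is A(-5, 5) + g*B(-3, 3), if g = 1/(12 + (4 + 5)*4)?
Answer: -81/16 ≈ -5.0625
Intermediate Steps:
B(c, p) = -2 + c/3 (B(c, p) = -(6 - c)/3 = -2 + c/3)
g = 1/48 (g = 1/(12 + 9*4) = 1/(12 + 36) = 1/48 ≈ 0.020833)
A(-5, 5) + g*B(-3, 3) = -5 + (-2 + (⅓)*(-3))/48 = -5 + (-2 - 1)/48 = -5 + (1/48)*(-3) = -5 - 1/16 = -81/16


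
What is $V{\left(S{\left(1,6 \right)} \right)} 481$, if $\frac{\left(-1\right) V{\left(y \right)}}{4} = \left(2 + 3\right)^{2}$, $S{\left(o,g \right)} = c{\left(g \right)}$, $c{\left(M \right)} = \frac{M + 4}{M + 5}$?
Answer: $-48100$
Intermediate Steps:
$c{\left(M \right)} = \frac{4 + M}{5 + M}$
$S{\left(o,g \right)} = \frac{4 + g}{5 + g}$
$V{\left(y \right)} = -100$ ($V{\left(y \right)} = - 4 \left(2 + 3\right)^{2} = - 4 \cdot 5^{2} = \left(-4\right) 25 = -100$)
$V{\left(S{\left(1,6 \right)} \right)} 481 = \left(-100\right) 481 = -48100$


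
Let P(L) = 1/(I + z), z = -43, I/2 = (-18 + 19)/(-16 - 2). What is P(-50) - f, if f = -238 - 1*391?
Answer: 244043/388 ≈ 628.98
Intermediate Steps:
I = -⅑ (I = 2*((-18 + 19)/(-16 - 2)) = 2*(1/(-18)) = 2*(1*(-1/18)) = 2*(-1/18) = -⅑ ≈ -0.11111)
f = -629 (f = -238 - 391 = -629)
P(L) = -9/388 (P(L) = 1/(-⅑ - 43) = 1/(-388/9) = -9/388)
P(-50) - f = -9/388 - 1*(-629) = -9/388 + 629 = 244043/388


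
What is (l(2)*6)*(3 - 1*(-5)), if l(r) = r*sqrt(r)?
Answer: 96*sqrt(2) ≈ 135.76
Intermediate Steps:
l(r) = r**(3/2)
(l(2)*6)*(3 - 1*(-5)) = (2**(3/2)*6)*(3 - 1*(-5)) = ((2*sqrt(2))*6)*(3 + 5) = (12*sqrt(2))*8 = 96*sqrt(2)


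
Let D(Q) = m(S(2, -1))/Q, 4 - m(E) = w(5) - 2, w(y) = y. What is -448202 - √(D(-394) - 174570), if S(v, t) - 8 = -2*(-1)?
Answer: -448202 - I*√27099548914/394 ≈ -4.482e+5 - 417.82*I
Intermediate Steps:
S(v, t) = 10 (S(v, t) = 8 - 2*(-1) = 8 + 2 = 10)
m(E) = 1 (m(E) = 4 - (5 - 2) = 4 - 1*3 = 4 - 3 = 1)
D(Q) = 1/Q
-448202 - √(D(-394) - 174570) = -448202 - √(1/(-394) - 174570) = -448202 - √(-1/394 - 174570) = -448202 - √(-68780581/394) = -448202 - I*√27099548914/394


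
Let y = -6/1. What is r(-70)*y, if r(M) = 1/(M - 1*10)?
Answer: 3/40 ≈ 0.075000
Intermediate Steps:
r(M) = 1/(-10 + M) (r(M) = 1/(M - 10) = 1/(-10 + M))
y = -6 (y = -6*1 = -6)
r(-70)*y = -6/(-10 - 70) = -6/(-80) = -1/80*(-6) = 3/40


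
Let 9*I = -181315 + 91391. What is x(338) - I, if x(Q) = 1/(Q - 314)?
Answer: 719395/72 ≈ 9991.6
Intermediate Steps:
I = -89924/9 (I = (-181315 + 91391)/9 = (1/9)*(-89924) = -89924/9 ≈ -9991.6)
x(Q) = 1/(-314 + Q)
x(338) - I = 1/(-314 + 338) - 1*(-89924/9) = 1/24 + 89924/9 = 719395/72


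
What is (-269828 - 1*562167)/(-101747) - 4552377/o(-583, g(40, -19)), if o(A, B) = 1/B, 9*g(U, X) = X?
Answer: 2933543612572/305241 ≈ 9.6106e+6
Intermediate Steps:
g(U, X) = X/9
(-269828 - 1*562167)/(-101747) - 4552377/o(-583, g(40, -19)) = (-269828 - 1*562167)/(-101747) - 4552377*(⅑)*(-19) = (-269828 - 562167)*(-1/101747) - 4552377/(1/(-19/9)) = -831995*(-1/101747) - 4552377/(-9/19) = 831995/101747 - 4552377*(-19/9) = 831995/101747 + 28831721/3 = 2933543612572/305241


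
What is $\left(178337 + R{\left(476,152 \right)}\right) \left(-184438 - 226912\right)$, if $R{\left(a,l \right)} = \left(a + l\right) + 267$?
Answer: $-73727083200$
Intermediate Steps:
$R{\left(a,l \right)} = 267 + a + l$
$\left(178337 + R{\left(476,152 \right)}\right) \left(-184438 - 226912\right) = \left(178337 + \left(267 + 476 + 152\right)\right) \left(-184438 - 226912\right) = \left(178337 + 895\right) \left(-411350\right) = 179232 \left(-411350\right) = -73727083200$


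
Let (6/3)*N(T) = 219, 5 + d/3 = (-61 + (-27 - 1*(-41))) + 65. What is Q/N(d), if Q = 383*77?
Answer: 58982/219 ≈ 269.32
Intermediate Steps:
d = 39 (d = -15 + 3*((-61 + (-27 - 1*(-41))) + 65) = -15 + 3*((-61 + (-27 + 41)) + 65) = -15 + 3*((-61 + 14) + 65) = -15 + 3*(-47 + 65) = -15 + 3*18 = -15 + 54 = 39)
N(T) = 219/2 (N(T) = (1/2)*219 = 219/2)
Q = 29491
Q/N(d) = 29491/(219/2) = 29491*(2/219) = 58982/219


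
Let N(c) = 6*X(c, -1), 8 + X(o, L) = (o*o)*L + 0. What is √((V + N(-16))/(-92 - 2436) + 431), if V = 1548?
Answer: √43039358/316 ≈ 20.761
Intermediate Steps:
X(o, L) = -8 + L*o² (X(o, L) = -8 + ((o*o)*L + 0) = -8 + (o²*L + 0) = -8 + (L*o² + 0) = -8 + L*o²)
N(c) = -48 - 6*c² (N(c) = 6*(-8 - c²) = -48 - 6*c²)
√((V + N(-16))/(-92 - 2436) + 431) = √((1548 + (-48 - 6*(-16)²))/(-92 - 2436) + 431) = √((1548 + (-48 - 6*256))/(-2528) + 431) = √((1548 + (-48 - 1536))*(-1/2528) + 431) = √((1548 - 1584)*(-1/2528) + 431) = √(-36*(-1/2528) + 431) = √(9/632 + 431) = √(272401/632) = √43039358/316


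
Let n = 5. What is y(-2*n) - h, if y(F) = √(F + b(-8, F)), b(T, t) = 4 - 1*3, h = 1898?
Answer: -1898 + 3*I ≈ -1898.0 + 3.0*I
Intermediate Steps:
b(T, t) = 1 (b(T, t) = 4 - 3 = 1)
y(F) = √(1 + F) (y(F) = √(F + 1) = √(1 + F))
y(-2*n) - h = √(1 - 2*5) - 1*1898 = √(1 - 10) - 1898 = √(-9) - 1898 = 3*I - 1898 = -1898 + 3*I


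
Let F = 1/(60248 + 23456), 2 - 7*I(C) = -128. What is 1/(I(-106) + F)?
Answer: 585928/10881527 ≈ 0.053846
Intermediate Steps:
I(C) = 130/7 (I(C) = 2/7 - 1/7*(-128) = 2/7 + 128/7 = 130/7)
F = 1/83704 ≈ 1.1947e-5
1/(I(-106) + F) = 1/(130/7 + 1/83704) = 1/(10881527/585928) = 585928/10881527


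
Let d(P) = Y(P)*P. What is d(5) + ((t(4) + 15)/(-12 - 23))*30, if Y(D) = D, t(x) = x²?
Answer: -11/7 ≈ -1.5714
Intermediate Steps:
d(P) = P² (d(P) = P*P = P²)
d(5) + ((t(4) + 15)/(-12 - 23))*30 = 5² + ((4² + 15)/(-12 - 23))*30 = 25 + ((16 + 15)/(-35))*30 = 25 + (31*(-1/35))*30 = 25 - 31/35*30 = 25 - 186/7 = -11/7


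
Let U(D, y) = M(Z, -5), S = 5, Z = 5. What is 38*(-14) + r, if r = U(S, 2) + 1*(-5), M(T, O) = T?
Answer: -532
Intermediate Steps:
U(D, y) = 5
r = 0 (r = 5 + 1*(-5) = 5 - 5 = 0)
38*(-14) + r = 38*(-14) + 0 = -532 + 0 = -532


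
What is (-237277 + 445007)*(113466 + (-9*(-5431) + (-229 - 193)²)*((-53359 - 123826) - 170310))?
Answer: -16383331531112870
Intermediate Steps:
(-237277 + 445007)*(113466 + (-9*(-5431) + (-229 - 193)²)*((-53359 - 123826) - 170310)) = 207730*(113466 + (48879 + (-422)²)*(-177185 - 170310)) = 207730*(113466 + (48879 + 178084)*(-347495)) = 207730*(113466 + 226963*(-347495)) = 207730*(113466 - 78868507685) = 207730*(-78868394219) = -16383331531112870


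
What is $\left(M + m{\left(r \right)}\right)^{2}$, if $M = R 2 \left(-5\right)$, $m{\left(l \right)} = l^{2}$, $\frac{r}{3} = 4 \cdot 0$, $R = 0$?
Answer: $0$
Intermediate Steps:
$r = 0$ ($r = 3 \cdot 4 \cdot 0 = 3 \cdot 0 = 0$)
$M = 0$ ($M = 0 \cdot 2 \left(-5\right) = 0 \left(-5\right) = 0$)
$\left(M + m{\left(r \right)}\right)^{2} = \left(0 + 0^{2}\right)^{2} = \left(0 + 0\right)^{2} = 0^{2} = 0$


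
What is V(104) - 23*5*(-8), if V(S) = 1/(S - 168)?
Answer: 58879/64 ≈ 919.98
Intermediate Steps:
V(S) = 1/(-168 + S)
V(104) - 23*5*(-8) = 1/(-168 + 104) - 23*5*(-8) = 1/(-64) - 115*(-8) = -1/64 + 920 = 58879/64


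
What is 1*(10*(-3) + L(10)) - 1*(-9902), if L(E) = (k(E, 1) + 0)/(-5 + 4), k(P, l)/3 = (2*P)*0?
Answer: 9872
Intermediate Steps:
k(P, l) = 0 (k(P, l) = 3*((2*P)*0) = 3*0 = 0)
L(E) = 0 (L(E) = (0 + 0)/(-5 + 4) = 0/(-1) = 0*(-1) = 0)
1*(10*(-3) + L(10)) - 1*(-9902) = 1*(10*(-3) + 0) - 1*(-9902) = 1*(-30 + 0) + 9902 = 1*(-30) + 9902 = -30 + 9902 = 9872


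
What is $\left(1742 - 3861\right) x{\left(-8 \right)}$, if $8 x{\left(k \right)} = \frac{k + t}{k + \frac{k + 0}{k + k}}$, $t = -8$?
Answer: $- \frac{8476}{15} \approx -565.07$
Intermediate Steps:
$x{\left(k \right)} = \frac{-8 + k}{8 \left(\frac{1}{2} + k\right)}$ ($x{\left(k \right)} = \frac{\left(k - 8\right) \frac{1}{k + \frac{k + 0}{k + k}}}{8} = \frac{\left(-8 + k\right) \frac{1}{k + \frac{k}{2 k}}}{8} = \frac{\left(-8 + k\right) \frac{1}{k + k \frac{1}{2 k}}}{8} = \frac{\left(-8 + k\right) \frac{1}{k + \frac{1}{2}}}{8} = \frac{\left(-8 + k\right) \frac{1}{\frac{1}{2} + k}}{8} = \frac{\frac{1}{\frac{1}{2} + k} \left(-8 + k\right)}{8} = \frac{-8 + k}{8 \left(\frac{1}{2} + k\right)}$)
$\left(1742 - 3861\right) x{\left(-8 \right)} = \left(1742 - 3861\right) \frac{-8 - 8}{4 \left(1 + 2 \left(-8\right)\right)} = - 2119 \cdot \frac{1}{4} \frac{1}{1 - 16} \left(-16\right) = - 2119 \cdot \frac{1}{4} \frac{1}{-15} \left(-16\right) = - 2119 \cdot \frac{1}{4} \left(- \frac{1}{15}\right) \left(-16\right) = \left(-2119\right) \frac{4}{15} = - \frac{8476}{15}$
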